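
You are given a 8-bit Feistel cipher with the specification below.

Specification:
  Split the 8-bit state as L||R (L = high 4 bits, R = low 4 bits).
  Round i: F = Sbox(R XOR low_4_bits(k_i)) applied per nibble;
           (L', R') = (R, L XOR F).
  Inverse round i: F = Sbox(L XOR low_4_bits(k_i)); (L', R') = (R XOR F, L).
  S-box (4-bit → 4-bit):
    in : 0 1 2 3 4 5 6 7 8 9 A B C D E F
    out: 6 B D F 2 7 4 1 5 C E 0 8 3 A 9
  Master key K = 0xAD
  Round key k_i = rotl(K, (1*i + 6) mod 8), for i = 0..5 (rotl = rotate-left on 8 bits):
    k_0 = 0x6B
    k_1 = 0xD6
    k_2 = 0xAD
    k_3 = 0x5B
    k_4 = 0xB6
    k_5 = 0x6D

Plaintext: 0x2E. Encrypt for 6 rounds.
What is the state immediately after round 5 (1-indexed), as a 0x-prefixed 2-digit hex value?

0x52

s_0 = plaintext = 0x2E
s_1 = Round(s_0, k_0) = 0xE5
s_2 = Round(s_1, k_1) = 0x51
s_3 = Round(s_2, k_2) = 0x1D
s_4 = Round(s_3, k_3) = 0xD5
s_5 = Round(s_4, k_4) = 0x52
s_6 = Round(s_5, k_5) = 0x2C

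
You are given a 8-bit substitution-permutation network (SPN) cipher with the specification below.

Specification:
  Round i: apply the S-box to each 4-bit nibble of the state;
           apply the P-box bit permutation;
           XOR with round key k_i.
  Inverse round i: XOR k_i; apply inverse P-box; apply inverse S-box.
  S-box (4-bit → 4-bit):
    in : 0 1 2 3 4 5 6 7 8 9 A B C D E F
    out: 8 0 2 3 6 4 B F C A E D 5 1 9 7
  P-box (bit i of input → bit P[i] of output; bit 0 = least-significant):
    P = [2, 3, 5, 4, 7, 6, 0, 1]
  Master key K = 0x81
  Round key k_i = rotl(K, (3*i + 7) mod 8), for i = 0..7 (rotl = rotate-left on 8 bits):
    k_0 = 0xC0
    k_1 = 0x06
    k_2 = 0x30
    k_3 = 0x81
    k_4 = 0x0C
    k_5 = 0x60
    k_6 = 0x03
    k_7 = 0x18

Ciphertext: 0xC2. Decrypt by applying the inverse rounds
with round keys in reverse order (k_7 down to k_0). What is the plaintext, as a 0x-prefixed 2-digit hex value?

s_0 = ciphertext = 0xC2
s_1 = InvRound(s_0, k_7) = 0x69
s_2 = InvRound(s_1, k_6) = 0x94
s_3 = InvRound(s_2, k_5) = 0x3B
s_4 = InvRound(s_3, k_4) = 0x8B
s_5 = InvRound(s_4, k_3) = 0x02
s_6 = InvRound(s_5, k_2) = 0x08
s_7 = InvRound(s_6, k_1) = 0x03
s_8 = InvRound(s_7, k_0) = 0x71

0x71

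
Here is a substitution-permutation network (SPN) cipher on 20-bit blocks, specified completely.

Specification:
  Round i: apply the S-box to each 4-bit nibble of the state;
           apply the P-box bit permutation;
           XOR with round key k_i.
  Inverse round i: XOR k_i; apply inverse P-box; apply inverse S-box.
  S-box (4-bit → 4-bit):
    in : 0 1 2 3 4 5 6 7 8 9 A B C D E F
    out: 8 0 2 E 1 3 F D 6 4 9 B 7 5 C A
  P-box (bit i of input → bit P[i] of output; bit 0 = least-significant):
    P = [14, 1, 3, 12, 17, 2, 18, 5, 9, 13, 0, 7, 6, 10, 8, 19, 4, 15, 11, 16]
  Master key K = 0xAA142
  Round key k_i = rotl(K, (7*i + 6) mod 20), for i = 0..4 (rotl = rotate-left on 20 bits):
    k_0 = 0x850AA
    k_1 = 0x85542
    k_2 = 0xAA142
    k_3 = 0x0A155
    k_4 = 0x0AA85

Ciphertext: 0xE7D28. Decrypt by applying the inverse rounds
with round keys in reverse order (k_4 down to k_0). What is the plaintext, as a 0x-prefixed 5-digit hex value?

0xC5EDD

s_0 = ciphertext = 0xE7D28
s_1 = InvRound(s_0, k_4) = 0x23767
s_2 = InvRound(s_1, k_3) = 0x524AF
s_3 = InvRound(s_2, k_2) = 0xF6E69
s_4 = InvRound(s_3, k_1) = 0xE9C73
s_5 = InvRound(s_4, k_0) = 0xC5EDD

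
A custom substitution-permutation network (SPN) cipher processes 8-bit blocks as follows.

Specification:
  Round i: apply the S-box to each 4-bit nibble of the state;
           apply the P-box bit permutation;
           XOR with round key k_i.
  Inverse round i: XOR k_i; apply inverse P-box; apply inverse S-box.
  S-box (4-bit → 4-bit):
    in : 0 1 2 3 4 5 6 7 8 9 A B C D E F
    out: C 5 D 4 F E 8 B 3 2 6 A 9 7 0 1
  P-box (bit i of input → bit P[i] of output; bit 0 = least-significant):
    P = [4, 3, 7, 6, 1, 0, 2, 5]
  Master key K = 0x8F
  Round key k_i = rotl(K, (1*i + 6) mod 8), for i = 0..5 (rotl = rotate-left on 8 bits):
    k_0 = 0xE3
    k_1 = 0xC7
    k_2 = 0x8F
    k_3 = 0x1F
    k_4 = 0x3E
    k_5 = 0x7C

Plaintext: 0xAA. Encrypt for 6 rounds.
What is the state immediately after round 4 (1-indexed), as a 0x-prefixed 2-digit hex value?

s_0 = plaintext = 0xAA
s_1 = Round(s_0, k_0) = 0x6E
s_2 = Round(s_1, k_1) = 0xE7
s_3 = Round(s_2, k_2) = 0xD7
s_4 = Round(s_3, k_3) = 0x40
s_5 = Round(s_4, k_4) = 0xD9
s_6 = Round(s_5, k_5) = 0x73

0x40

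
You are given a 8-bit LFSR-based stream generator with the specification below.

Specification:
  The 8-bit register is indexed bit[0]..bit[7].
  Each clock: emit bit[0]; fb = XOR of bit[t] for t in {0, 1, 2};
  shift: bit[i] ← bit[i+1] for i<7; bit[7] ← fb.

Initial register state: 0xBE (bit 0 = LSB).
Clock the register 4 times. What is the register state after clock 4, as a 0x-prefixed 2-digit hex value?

0xEB

reg_0 = 0xBE
clock 1: out=0, reg = 0x5F
clock 2: out=1, reg = 0xAF
clock 3: out=1, reg = 0xD7
clock 4: out=1, reg = 0xEB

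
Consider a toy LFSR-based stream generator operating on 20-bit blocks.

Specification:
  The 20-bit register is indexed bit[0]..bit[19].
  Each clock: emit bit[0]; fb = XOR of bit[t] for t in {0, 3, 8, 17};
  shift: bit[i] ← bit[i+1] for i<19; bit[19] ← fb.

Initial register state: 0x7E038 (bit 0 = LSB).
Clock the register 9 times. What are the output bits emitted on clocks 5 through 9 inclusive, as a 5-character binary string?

reg_0 = 0x7E038
clock 1: out=0, reg = 0x3F01C
clock 2: out=0, reg = 0x1F80E
clock 3: out=0, reg = 0x8FC07
clock 4: out=1, reg = 0xC7E03
clock 5: out=1, reg = 0xE3F01
clock 6: out=1, reg = 0xF1F80
clock 7: out=0, reg = 0x78FC0
clock 8: out=0, reg = 0x3C7E0
clock 9: out=0, reg = 0x1E3F0

11000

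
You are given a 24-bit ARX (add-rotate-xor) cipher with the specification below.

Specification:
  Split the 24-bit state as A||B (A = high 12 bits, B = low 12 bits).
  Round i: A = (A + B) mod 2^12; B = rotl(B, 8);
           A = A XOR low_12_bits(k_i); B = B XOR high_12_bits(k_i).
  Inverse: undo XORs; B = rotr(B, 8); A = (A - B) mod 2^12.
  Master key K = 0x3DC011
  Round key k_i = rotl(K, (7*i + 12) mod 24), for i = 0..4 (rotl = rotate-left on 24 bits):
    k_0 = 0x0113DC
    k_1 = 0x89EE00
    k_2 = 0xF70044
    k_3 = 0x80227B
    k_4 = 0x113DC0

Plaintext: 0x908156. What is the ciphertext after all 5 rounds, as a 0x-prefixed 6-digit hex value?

0x4DD862

s_0 = plaintext = 0x908156
s_1 = Round(s_0, k_0) = 0x982604
s_2 = Round(s_1, k_1) = 0x186CFE
s_3 = Round(s_2, k_2) = 0xEC01BF
s_4 = Round(s_3, k_3) = 0x204719
s_5 = Round(s_4, k_4) = 0x4DD862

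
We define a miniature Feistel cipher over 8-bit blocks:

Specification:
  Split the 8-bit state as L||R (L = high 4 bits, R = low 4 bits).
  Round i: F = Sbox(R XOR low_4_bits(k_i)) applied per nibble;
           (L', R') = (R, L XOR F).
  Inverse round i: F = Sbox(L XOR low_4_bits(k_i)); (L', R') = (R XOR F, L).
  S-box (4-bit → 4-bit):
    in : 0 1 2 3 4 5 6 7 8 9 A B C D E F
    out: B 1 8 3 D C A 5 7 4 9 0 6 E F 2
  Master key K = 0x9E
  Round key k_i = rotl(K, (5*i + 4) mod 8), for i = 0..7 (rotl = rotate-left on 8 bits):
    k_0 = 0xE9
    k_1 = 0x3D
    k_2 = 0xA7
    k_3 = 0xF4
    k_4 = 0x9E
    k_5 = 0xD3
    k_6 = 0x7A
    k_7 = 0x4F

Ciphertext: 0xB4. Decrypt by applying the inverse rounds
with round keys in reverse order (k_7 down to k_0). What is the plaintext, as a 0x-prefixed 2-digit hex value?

0xF9

s_0 = ciphertext = 0xB4
s_1 = InvRound(s_0, k_7) = 0x9B
s_2 = InvRound(s_1, k_6) = 0x89
s_3 = InvRound(s_2, k_5) = 0x98
s_4 = InvRound(s_3, k_4) = 0xD9
s_5 = InvRound(s_4, k_3) = 0xDD
s_6 = InvRound(s_5, k_2) = 0x4D
s_7 = InvRound(s_6, k_1) = 0x94
s_8 = InvRound(s_7, k_0) = 0xF9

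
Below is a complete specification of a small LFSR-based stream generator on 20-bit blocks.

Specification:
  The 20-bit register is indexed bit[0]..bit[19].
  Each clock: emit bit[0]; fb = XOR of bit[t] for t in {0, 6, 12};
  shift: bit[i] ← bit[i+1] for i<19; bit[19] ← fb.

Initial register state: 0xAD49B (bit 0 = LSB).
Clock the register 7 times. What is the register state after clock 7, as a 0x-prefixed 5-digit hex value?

reg_0 = 0xAD49B
clock 1: out=1, reg = 0x56A4D
clock 2: out=1, reg = 0x2B526
clock 3: out=0, reg = 0x95A93
clock 4: out=1, reg = 0x4AD49
clock 5: out=1, reg = 0x256A4
clock 6: out=0, reg = 0x92B52
clock 7: out=0, reg = 0xC95A9

0xC95A9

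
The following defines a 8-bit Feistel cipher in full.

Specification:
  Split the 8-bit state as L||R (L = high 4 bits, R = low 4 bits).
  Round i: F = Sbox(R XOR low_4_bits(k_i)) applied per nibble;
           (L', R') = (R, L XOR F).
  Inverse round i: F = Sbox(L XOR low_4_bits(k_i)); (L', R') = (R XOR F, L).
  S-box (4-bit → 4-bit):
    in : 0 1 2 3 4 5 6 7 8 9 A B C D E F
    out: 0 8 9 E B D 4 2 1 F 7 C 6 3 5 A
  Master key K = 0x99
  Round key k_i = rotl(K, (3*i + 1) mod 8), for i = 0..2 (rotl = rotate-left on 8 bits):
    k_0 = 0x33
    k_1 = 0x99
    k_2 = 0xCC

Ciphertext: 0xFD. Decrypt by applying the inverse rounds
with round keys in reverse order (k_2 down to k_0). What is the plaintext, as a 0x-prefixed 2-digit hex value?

s_0 = ciphertext = 0xFD
s_1 = InvRound(s_0, k_2) = 0x3F
s_2 = InvRound(s_1, k_1) = 0x83
s_3 = InvRound(s_2, k_0) = 0xF8

0xF8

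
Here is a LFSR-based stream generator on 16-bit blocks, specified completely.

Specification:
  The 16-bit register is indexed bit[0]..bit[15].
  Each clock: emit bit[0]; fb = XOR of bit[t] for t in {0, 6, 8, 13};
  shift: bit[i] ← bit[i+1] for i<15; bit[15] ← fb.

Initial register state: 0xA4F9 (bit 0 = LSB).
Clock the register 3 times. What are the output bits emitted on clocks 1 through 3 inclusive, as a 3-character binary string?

100

reg_0 = 0xA4F9
clock 1: out=1, reg = 0xD27C
clock 2: out=0, reg = 0xE93E
clock 3: out=0, reg = 0x749F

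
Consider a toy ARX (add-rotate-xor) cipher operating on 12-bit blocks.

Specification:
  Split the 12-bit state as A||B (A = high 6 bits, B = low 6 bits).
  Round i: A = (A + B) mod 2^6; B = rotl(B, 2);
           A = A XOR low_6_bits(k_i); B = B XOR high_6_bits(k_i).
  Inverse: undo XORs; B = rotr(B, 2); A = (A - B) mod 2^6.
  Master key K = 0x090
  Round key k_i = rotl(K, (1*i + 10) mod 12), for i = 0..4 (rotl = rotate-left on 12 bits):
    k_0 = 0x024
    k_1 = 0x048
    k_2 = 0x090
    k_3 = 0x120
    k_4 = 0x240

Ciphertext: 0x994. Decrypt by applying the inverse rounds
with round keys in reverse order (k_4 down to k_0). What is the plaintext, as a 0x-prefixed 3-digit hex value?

0x772

s_0 = ciphertext = 0x994
s_1 = InvRound(s_0, k_4) = 0x3D7
s_2 = InvRound(s_1, k_3) = 0xEF4
s_3 = InvRound(s_2, k_2) = 0xFAD
s_4 = InvRound(s_3, k_1) = 0xACB
s_5 = InvRound(s_4, k_0) = 0x772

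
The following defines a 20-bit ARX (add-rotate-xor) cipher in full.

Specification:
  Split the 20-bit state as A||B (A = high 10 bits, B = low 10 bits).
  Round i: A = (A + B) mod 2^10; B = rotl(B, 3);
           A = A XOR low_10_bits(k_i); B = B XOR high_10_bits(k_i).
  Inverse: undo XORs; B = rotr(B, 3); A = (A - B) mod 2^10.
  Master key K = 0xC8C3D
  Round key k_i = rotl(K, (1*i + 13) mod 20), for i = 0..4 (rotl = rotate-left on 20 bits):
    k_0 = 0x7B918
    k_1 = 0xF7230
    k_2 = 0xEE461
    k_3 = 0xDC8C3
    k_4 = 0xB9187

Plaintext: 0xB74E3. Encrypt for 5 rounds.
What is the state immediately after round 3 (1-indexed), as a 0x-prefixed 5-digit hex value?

s_0 = plaintext = 0xB74E3
s_1 = Round(s_0, k_0) = 0xB62F7
s_2 = Round(s_1, k_1) = 0xFFC61
s_3 = Round(s_2, k_2) = 0x004B1
s_4 = Round(s_3, k_3) = 0x1C6FB
s_5 = Round(s_4, k_4) = 0xBAD39

0x004B1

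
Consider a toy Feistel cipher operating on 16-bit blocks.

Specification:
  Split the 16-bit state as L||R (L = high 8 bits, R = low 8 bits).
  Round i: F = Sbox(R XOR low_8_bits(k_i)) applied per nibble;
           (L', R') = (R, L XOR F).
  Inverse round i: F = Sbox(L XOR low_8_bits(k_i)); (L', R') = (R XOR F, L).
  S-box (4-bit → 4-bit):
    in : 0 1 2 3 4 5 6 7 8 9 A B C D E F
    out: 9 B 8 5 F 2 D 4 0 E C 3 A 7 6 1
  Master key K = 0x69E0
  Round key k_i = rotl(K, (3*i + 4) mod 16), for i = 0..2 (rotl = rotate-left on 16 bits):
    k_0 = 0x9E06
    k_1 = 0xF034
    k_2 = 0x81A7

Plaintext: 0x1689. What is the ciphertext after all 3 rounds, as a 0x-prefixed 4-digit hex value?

s_0 = plaintext = 0x1689
s_1 = Round(s_0, k_0) = 0x8917
s_2 = Round(s_1, k_1) = 0x170C
s_3 = Round(s_2, k_2) = 0x0CD4

0x0CD4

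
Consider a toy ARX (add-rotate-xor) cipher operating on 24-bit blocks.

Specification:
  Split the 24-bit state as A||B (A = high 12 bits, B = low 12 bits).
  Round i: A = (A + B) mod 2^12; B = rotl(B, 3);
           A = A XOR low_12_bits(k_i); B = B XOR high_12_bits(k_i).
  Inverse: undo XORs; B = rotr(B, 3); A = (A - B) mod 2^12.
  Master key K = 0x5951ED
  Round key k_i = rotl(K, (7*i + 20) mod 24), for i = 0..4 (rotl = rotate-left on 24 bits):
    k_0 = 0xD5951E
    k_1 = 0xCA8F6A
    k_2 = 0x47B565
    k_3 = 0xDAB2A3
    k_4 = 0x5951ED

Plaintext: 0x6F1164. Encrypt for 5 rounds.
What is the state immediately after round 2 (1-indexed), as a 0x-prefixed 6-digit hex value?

0xCAEF63

s_0 = plaintext = 0x6F1164
s_1 = Round(s_0, k_0) = 0xD4B679
s_2 = Round(s_1, k_1) = 0xCAEF63
s_3 = Round(s_2, k_2) = 0x974F64
s_4 = Round(s_3, k_3) = 0xA7B68C
s_5 = Round(s_4, k_4) = 0x0EA1F6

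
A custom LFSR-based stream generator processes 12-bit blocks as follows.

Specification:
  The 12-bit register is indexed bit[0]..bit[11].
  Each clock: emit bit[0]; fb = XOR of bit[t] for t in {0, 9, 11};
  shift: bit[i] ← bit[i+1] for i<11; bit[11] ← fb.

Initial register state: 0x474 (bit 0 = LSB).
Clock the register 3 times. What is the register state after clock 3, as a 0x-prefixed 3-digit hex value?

reg_0 = 0x474
clock 1: out=0, reg = 0x23A
clock 2: out=0, reg = 0x91D
clock 3: out=1, reg = 0x48E

0x48E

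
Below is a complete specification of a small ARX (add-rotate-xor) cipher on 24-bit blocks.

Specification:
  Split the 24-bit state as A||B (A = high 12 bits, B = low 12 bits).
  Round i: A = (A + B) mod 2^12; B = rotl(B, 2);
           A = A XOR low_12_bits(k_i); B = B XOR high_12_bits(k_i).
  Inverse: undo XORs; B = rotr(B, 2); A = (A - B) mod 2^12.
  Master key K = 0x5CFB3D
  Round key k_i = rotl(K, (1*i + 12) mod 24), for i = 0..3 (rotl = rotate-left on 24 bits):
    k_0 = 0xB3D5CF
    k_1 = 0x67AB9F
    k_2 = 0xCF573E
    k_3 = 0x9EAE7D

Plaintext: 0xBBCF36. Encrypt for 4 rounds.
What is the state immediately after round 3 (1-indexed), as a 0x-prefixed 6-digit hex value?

0x1A1B7B

s_0 = plaintext = 0xBBCF36
s_1 = Round(s_0, k_0) = 0xF3D7E6
s_2 = Round(s_1, k_1) = 0xCBC9E3
s_3 = Round(s_2, k_2) = 0x1A1B7B
s_4 = Round(s_3, k_3) = 0x361404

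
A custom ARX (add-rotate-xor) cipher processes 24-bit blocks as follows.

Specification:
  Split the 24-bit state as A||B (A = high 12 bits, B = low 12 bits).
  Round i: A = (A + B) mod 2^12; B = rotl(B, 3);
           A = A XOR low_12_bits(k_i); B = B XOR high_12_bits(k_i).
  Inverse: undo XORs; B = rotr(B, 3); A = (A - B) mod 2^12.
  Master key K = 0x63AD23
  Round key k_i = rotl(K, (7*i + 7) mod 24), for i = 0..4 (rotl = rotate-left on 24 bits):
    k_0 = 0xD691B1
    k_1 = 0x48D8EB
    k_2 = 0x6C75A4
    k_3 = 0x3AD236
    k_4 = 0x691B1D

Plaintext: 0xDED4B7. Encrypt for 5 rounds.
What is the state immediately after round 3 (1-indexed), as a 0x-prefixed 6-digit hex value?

s_0 = plaintext = 0xDED4B7
s_1 = Round(s_0, k_0) = 0x3158D3
s_2 = Round(s_1, k_1) = 0x303211
s_3 = Round(s_2, k_2) = 0x0B064E
s_4 = Round(s_3, k_3) = 0x4C81DE
s_5 = Round(s_4, k_4) = 0xDBB861

0x0B064E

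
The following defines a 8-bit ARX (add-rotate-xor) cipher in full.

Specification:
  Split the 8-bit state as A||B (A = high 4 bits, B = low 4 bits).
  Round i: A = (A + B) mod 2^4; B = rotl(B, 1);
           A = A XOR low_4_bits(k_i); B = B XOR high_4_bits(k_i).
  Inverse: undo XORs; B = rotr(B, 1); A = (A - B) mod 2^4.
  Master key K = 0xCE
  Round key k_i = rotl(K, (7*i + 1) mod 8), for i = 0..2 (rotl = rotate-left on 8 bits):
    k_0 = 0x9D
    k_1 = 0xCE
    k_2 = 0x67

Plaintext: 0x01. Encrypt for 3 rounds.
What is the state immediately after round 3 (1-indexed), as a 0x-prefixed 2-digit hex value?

s_0 = plaintext = 0x01
s_1 = Round(s_0, k_0) = 0xCB
s_2 = Round(s_1, k_1) = 0x9B
s_3 = Round(s_2, k_2) = 0x31

0x31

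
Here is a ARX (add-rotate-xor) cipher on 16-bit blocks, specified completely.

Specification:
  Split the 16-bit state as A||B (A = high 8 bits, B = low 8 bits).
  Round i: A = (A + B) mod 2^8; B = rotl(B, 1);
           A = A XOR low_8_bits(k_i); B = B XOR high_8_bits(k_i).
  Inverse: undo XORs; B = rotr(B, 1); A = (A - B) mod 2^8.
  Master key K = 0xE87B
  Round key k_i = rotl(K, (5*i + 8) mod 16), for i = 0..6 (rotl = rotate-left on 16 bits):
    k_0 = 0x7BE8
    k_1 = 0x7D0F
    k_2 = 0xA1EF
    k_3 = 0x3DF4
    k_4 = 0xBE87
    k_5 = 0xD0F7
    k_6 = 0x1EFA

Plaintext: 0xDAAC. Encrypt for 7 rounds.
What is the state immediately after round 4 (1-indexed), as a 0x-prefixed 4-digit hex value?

0xFE9A

s_0 = plaintext = 0xDAAC
s_1 = Round(s_0, k_0) = 0x6E22
s_2 = Round(s_1, k_1) = 0x9F39
s_3 = Round(s_2, k_2) = 0x37D3
s_4 = Round(s_3, k_3) = 0xFE9A
s_5 = Round(s_4, k_4) = 0x1F8B
s_6 = Round(s_5, k_5) = 0x5DC7
s_7 = Round(s_6, k_6) = 0xDE91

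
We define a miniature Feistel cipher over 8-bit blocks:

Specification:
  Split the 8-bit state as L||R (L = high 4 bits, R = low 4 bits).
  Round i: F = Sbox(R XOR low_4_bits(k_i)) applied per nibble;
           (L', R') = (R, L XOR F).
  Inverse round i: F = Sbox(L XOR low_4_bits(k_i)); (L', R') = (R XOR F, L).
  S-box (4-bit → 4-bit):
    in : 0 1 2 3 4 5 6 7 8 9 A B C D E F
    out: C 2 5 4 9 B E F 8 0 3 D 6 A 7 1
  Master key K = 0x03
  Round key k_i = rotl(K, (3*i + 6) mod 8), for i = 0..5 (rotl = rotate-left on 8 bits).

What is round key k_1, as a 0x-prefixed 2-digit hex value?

K = 0x03
k_0 = rotl(K, (3*0+6) mod 8) = rotl(K, 6) = 0xC0
k_1 = rotl(K, (3*1+6) mod 8) = rotl(K, 1) = 0x06

0x06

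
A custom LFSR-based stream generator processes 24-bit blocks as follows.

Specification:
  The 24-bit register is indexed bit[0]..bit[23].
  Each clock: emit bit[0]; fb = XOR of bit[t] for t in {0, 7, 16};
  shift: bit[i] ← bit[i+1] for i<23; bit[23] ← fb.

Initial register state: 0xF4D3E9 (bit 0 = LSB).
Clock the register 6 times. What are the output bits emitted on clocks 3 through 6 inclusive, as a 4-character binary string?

reg_0 = 0xF4D3E9
clock 1: out=1, reg = 0x7A69F4
clock 2: out=0, reg = 0xBD34FA
clock 3: out=0, reg = 0x5E9A7D
clock 4: out=1, reg = 0xAF4D3E
clock 5: out=0, reg = 0xD7A69F
clock 6: out=1, reg = 0xEBD34F

0101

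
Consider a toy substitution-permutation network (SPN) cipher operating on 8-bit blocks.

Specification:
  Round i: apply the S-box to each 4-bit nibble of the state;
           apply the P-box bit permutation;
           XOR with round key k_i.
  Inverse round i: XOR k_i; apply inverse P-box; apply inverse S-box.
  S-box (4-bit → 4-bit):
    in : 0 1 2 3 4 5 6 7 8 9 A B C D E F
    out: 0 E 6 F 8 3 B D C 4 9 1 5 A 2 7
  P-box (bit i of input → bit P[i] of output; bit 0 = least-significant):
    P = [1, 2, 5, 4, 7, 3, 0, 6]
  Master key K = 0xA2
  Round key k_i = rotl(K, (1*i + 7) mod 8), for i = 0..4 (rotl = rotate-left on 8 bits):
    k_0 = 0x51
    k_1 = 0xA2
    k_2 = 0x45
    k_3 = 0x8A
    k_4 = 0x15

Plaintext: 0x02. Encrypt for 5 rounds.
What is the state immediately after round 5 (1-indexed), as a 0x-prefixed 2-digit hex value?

0xB4

s_0 = plaintext = 0x02
s_1 = Round(s_0, k_0) = 0x75
s_2 = Round(s_1, k_1) = 0x65
s_3 = Round(s_2, k_2) = 0x8B
s_4 = Round(s_3, k_3) = 0xC9
s_5 = Round(s_4, k_4) = 0xB4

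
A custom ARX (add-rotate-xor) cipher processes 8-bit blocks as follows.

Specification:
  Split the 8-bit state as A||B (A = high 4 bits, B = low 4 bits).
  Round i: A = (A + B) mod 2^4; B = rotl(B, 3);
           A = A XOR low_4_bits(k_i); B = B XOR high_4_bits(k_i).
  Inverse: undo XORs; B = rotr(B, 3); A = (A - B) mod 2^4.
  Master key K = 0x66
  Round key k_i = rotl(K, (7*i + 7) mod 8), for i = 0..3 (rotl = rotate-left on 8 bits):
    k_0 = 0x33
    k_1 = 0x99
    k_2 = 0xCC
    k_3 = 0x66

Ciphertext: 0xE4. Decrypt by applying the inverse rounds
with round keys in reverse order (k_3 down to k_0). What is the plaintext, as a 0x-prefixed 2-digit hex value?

0xA4

s_0 = ciphertext = 0xE4
s_1 = InvRound(s_0, k_3) = 0x44
s_2 = InvRound(s_1, k_2) = 0x71
s_3 = InvRound(s_2, k_1) = 0xD1
s_4 = InvRound(s_3, k_0) = 0xA4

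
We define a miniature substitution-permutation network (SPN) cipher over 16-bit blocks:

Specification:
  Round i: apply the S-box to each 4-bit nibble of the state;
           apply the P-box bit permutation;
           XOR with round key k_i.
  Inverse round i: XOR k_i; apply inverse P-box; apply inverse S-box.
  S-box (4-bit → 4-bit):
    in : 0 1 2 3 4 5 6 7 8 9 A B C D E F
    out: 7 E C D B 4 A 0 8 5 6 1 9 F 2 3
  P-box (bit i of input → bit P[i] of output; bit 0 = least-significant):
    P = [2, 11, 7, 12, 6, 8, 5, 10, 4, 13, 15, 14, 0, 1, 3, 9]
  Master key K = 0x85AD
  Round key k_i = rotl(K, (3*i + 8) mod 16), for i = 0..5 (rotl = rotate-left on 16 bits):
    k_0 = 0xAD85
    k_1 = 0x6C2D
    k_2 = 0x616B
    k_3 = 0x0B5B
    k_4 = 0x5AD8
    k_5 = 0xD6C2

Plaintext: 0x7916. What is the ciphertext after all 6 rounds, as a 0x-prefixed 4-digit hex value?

s_0 = plaintext = 0x7916
s_1 = Round(s_0, k_0) = 0x30B5
s_2 = Round(s_1, k_1) = 0xCEF4
s_3 = Round(s_2, k_2) = 0x5A2E
s_4 = Round(s_3, k_3) = 0xA773
s_5 = Round(s_4, k_4) = 0x4A56
s_6 = Round(s_5, k_5) = 0x6CE1

0x6CE1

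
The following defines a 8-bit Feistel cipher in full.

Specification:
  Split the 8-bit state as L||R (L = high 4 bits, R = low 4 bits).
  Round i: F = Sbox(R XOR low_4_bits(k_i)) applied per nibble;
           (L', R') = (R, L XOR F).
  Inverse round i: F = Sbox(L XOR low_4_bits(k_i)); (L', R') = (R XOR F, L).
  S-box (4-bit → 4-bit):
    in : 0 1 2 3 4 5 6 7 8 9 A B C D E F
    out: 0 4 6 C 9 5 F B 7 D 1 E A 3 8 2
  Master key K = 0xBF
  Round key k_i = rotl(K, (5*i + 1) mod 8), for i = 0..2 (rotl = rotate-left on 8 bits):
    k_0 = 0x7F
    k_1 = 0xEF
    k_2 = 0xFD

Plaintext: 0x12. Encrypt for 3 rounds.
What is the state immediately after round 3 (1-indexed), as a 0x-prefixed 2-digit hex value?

0x18

s_0 = plaintext = 0x12
s_1 = Round(s_0, k_0) = 0x22
s_2 = Round(s_1, k_1) = 0x21
s_3 = Round(s_2, k_2) = 0x18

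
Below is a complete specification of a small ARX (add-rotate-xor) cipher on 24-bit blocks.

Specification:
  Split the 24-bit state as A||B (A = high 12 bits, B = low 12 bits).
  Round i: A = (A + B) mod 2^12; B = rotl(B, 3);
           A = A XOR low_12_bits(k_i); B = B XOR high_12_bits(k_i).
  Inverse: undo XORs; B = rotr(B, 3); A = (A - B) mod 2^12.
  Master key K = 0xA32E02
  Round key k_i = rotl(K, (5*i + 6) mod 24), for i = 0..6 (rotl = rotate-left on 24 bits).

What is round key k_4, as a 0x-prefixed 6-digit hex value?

0x8CB80A

K = 0xA32E02
k_0 = rotl(K, (5*0+6) mod 24) = rotl(K, 6) = 0xCB80A8
k_1 = rotl(K, (5*1+6) mod 24) = rotl(K, 11) = 0x701519
k_2 = rotl(K, (5*2+6) mod 24) = rotl(K, 16) = 0x02A32E
k_3 = rotl(K, (5*3+6) mod 24) = rotl(K, 21) = 0x5465C0
k_4 = rotl(K, (5*4+6) mod 24) = rotl(K, 2) = 0x8CB80A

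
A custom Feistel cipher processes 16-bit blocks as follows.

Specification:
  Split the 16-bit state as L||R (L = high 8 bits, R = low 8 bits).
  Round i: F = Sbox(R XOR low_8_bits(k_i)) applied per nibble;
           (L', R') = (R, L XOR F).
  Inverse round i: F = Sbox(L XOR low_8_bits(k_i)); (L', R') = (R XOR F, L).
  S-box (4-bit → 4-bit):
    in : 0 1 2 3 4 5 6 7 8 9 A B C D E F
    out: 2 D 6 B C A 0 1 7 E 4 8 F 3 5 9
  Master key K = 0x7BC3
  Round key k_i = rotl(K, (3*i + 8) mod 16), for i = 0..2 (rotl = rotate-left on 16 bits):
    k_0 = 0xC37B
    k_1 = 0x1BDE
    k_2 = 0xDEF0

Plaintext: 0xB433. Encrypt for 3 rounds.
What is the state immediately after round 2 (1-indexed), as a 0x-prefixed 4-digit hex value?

s_0 = plaintext = 0xB433
s_1 = Round(s_0, k_0) = 0x3373
s_2 = Round(s_1, k_1) = 0x7370
s_3 = Round(s_2, k_2) = 0x7001

0x7370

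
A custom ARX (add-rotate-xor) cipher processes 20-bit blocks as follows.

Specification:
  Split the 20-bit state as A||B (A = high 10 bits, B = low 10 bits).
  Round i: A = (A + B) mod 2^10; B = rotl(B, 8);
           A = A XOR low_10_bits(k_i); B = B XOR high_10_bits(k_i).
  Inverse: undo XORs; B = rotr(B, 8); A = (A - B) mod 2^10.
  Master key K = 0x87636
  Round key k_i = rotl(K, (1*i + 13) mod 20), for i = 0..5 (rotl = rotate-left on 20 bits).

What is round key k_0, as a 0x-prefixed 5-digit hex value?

0x6D0EC

K = 0x87636
k_0 = rotl(K, (1*0+13) mod 20) = rotl(K, 13) = 0x6D0EC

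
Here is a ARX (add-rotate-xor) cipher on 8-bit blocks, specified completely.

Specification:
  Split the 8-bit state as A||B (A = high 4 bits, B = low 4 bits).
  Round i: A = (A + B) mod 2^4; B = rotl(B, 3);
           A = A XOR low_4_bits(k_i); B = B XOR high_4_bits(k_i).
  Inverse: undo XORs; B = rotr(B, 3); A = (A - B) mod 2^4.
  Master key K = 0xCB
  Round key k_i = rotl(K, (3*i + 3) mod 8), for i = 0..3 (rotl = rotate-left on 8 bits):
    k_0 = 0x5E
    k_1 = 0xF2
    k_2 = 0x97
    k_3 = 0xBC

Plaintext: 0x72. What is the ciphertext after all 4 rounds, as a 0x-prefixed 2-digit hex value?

s_0 = plaintext = 0x72
s_1 = Round(s_0, k_0) = 0x74
s_2 = Round(s_1, k_1) = 0x9D
s_3 = Round(s_2, k_2) = 0x17
s_4 = Round(s_3, k_3) = 0x40

0x40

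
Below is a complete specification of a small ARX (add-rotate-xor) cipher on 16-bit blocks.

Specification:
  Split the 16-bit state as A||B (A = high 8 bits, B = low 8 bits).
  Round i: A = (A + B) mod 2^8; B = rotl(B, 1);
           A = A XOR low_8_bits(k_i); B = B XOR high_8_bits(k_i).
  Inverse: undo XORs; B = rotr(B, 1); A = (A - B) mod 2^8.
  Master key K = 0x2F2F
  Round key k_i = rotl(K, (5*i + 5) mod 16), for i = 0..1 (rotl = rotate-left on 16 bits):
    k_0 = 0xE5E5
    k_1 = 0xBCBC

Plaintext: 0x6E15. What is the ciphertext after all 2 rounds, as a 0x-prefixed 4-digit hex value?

0x8923

s_0 = plaintext = 0x6E15
s_1 = Round(s_0, k_0) = 0x66CF
s_2 = Round(s_1, k_1) = 0x8923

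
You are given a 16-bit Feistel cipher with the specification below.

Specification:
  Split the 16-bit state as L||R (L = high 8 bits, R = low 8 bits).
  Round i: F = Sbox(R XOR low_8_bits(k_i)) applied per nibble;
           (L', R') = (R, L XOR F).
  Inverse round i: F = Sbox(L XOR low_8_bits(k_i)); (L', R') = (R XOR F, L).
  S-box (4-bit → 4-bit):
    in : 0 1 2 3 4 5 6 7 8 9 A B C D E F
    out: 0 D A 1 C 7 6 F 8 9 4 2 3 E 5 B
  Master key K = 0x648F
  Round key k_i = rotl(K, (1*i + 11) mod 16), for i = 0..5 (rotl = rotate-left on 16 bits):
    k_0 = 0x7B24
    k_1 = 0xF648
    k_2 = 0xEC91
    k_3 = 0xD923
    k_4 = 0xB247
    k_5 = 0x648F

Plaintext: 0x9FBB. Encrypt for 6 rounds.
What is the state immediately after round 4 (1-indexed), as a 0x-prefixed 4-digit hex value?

s_0 = plaintext = 0x9FBB
s_1 = Round(s_0, k_0) = 0xBB04
s_2 = Round(s_1, k_1) = 0x0478
s_3 = Round(s_2, k_2) = 0x785D
s_4 = Round(s_3, k_3) = 0x5D8D
s_5 = Round(s_4, k_4) = 0x8D69
s_6 = Round(s_5, k_5) = 0x69DB

0x5D8D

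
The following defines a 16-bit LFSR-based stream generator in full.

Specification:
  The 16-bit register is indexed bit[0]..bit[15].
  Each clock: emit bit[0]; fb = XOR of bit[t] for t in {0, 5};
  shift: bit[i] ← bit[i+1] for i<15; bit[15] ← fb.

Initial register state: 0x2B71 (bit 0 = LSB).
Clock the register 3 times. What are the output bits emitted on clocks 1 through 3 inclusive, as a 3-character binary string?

reg_0 = 0x2B71
clock 1: out=1, reg = 0x15B8
clock 2: out=0, reg = 0x8ADC
clock 3: out=0, reg = 0x456E

100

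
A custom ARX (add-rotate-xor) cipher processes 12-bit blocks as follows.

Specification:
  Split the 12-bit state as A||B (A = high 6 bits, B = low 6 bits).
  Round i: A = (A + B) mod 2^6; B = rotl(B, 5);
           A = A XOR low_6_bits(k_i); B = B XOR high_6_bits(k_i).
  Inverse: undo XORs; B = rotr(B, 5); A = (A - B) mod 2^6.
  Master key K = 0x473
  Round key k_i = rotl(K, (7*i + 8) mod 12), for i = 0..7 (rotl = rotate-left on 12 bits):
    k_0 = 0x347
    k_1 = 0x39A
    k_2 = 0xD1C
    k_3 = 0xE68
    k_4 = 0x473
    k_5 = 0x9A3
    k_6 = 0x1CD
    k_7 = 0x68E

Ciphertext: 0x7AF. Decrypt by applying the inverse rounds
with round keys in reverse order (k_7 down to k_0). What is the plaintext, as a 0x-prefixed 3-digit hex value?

s_0 = ciphertext = 0x7AF
s_1 = InvRound(s_0, k_7) = 0x96B
s_2 = InvRound(s_1, k_6) = 0x3D9
s_3 = InvRound(s_2, k_5) = 0xB7F
s_4 = InvRound(s_3, k_4) = 0x05D
s_5 = InvRound(s_4, k_3) = 0x809
s_6 = InvRound(s_5, k_2) = 0x07B
s_7 = InvRound(s_6, k_1) = 0xC2B
s_8 = InvRound(s_7, k_0) = 0xA8D

0xA8D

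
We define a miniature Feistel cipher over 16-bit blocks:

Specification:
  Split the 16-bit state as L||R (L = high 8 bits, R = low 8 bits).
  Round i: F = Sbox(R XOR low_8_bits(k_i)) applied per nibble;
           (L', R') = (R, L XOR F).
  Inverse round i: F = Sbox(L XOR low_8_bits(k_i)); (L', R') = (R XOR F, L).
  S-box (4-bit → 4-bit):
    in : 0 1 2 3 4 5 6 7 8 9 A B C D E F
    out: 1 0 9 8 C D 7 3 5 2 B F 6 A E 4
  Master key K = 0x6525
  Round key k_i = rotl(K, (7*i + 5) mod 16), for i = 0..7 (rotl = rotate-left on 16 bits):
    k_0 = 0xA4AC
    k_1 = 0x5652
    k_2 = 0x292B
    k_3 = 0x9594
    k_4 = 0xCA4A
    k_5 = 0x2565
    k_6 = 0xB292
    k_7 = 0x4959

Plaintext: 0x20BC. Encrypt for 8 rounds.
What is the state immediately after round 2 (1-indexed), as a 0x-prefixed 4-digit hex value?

0x2184

s_0 = plaintext = 0x20BC
s_1 = Round(s_0, k_0) = 0xBC21
s_2 = Round(s_1, k_1) = 0x2184
s_3 = Round(s_2, k_2) = 0x8495
s_4 = Round(s_3, k_3) = 0x9594
s_5 = Round(s_4, k_4) = 0x943B
s_6 = Round(s_5, k_5) = 0x3B4A
s_7 = Round(s_6, k_6) = 0x4A9E
s_8 = Round(s_7, k_7) = 0x9E29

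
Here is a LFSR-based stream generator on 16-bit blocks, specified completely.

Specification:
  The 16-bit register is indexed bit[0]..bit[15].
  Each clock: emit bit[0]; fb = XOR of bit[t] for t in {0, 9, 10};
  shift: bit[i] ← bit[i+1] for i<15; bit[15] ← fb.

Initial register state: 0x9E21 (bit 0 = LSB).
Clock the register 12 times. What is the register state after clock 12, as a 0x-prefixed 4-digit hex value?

0x8899

reg_0 = 0x9E21
clock 1: out=1, reg = 0xCF10
clock 2: out=0, reg = 0x6788
clock 3: out=0, reg = 0x33C4
clock 4: out=0, reg = 0x99E2
clock 5: out=0, reg = 0x4CF1
clock 6: out=1, reg = 0x2678
clock 7: out=0, reg = 0x133C
clock 8: out=0, reg = 0x899E
clock 9: out=0, reg = 0x44CF
clock 10: out=1, reg = 0x2267
clock 11: out=1, reg = 0x1133
clock 12: out=1, reg = 0x8899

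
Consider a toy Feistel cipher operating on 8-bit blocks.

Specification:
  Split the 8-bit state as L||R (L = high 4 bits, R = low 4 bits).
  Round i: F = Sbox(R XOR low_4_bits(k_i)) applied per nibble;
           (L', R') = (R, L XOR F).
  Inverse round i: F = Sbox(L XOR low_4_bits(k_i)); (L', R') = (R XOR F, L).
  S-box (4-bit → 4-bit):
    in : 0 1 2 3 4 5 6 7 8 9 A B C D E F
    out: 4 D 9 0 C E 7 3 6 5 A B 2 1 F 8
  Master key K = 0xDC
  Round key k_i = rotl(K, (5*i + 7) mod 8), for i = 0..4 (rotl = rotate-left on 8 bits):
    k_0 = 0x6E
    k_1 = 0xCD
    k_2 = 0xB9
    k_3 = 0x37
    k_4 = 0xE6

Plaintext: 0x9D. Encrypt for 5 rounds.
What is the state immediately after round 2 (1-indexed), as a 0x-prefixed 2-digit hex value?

s_0 = plaintext = 0x9D
s_1 = Round(s_0, k_0) = 0xD9
s_2 = Round(s_1, k_1) = 0x91
s_3 = Round(s_2, k_2) = 0x1F
s_4 = Round(s_3, k_3) = 0xF7
s_5 = Round(s_4, k_4) = 0x72

0x91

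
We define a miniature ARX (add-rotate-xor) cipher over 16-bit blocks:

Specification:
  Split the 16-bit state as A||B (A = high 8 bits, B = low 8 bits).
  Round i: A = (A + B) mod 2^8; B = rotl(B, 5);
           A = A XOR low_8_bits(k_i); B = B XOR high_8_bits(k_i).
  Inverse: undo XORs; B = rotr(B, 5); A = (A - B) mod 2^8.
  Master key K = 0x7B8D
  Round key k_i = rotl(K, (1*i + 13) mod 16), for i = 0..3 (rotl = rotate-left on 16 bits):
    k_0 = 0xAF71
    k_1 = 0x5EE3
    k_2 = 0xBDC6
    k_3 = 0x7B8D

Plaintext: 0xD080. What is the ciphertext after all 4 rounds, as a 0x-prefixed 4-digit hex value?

s_0 = plaintext = 0xD080
s_1 = Round(s_0, k_0) = 0x21BF
s_2 = Round(s_1, k_1) = 0x03A9
s_3 = Round(s_2, k_2) = 0x6A88
s_4 = Round(s_3, k_3) = 0x7F6A

0x7F6A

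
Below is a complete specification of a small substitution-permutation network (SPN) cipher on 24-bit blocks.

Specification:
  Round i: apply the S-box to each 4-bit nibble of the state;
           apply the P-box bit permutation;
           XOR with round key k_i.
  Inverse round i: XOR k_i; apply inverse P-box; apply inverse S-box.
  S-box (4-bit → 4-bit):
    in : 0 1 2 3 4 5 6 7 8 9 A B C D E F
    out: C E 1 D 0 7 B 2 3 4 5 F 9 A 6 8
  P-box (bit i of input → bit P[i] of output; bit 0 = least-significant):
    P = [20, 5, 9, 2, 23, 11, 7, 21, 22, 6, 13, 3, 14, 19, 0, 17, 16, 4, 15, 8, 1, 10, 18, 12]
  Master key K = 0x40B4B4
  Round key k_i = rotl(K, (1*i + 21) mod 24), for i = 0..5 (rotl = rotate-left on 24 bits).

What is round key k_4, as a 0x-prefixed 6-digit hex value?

K = 0x40B4B4
k_0 = rotl(K, (1*0+21) mod 24) = rotl(K, 21) = 0x881696
k_1 = rotl(K, (1*1+21) mod 24) = rotl(K, 22) = 0x102D2D
k_2 = rotl(K, (1*2+21) mod 24) = rotl(K, 23) = 0x205A5A
k_3 = rotl(K, (1*3+21) mod 24) = rotl(K, 0) = 0x40B4B4
k_4 = rotl(K, (1*4+21) mod 24) = rotl(K, 1) = 0x816968

0x816968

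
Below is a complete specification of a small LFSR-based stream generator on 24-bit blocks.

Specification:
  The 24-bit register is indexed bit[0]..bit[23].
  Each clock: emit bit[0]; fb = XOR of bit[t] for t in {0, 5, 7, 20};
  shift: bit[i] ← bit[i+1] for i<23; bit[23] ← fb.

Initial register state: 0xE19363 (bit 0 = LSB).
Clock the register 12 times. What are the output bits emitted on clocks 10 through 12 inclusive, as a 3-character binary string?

reg_0 = 0xE19363
clock 1: out=1, reg = 0x70C9B1
clock 2: out=1, reg = 0x3864D8
clock 3: out=0, reg = 0x1C326C
clock 4: out=0, reg = 0x0E1936
clock 5: out=0, reg = 0x870C9B
clock 6: out=1, reg = 0x43864D
clock 7: out=1, reg = 0xA1C326
clock 8: out=0, reg = 0xD0E193
clock 9: out=1, reg = 0xE870C9
clock 10: out=1, reg = 0x743864
clock 11: out=0, reg = 0x3A1C32
clock 12: out=0, reg = 0x1D0E19

100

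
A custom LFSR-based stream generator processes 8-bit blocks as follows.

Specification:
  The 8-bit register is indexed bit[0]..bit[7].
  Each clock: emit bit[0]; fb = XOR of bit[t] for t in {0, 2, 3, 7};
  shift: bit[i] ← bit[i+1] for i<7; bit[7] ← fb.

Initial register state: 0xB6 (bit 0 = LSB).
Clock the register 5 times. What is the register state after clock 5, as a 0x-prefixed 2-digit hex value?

0x25

reg_0 = 0xB6
clock 1: out=0, reg = 0x5B
clock 2: out=1, reg = 0x2D
clock 3: out=1, reg = 0x96
clock 4: out=0, reg = 0x4B
clock 5: out=1, reg = 0x25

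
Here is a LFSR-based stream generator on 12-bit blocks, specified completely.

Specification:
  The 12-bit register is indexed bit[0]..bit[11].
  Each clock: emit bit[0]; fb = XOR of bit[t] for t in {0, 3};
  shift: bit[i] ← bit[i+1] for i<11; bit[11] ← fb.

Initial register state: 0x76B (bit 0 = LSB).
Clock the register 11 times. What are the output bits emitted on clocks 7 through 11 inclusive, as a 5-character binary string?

10111

reg_0 = 0x76B
clock 1: out=1, reg = 0x3B5
clock 2: out=1, reg = 0x9DA
clock 3: out=0, reg = 0xCED
clock 4: out=1, reg = 0x676
clock 5: out=0, reg = 0x33B
clock 6: out=1, reg = 0x19D
clock 7: out=1, reg = 0x0CE
clock 8: out=0, reg = 0x867
clock 9: out=1, reg = 0xC33
clock 10: out=1, reg = 0xE19
clock 11: out=1, reg = 0x70C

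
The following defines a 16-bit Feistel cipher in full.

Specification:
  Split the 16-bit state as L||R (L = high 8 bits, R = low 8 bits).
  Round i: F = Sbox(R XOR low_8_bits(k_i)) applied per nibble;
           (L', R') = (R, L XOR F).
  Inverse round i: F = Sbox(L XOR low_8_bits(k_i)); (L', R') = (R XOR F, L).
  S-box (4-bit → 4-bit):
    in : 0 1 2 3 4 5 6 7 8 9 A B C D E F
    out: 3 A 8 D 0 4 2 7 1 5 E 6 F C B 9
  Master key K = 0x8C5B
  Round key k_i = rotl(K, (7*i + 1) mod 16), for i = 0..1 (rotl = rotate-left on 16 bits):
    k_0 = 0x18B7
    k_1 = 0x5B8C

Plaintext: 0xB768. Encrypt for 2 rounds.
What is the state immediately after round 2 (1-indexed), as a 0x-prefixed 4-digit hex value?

0x7EF0

s_0 = plaintext = 0xB768
s_1 = Round(s_0, k_0) = 0x687E
s_2 = Round(s_1, k_1) = 0x7EF0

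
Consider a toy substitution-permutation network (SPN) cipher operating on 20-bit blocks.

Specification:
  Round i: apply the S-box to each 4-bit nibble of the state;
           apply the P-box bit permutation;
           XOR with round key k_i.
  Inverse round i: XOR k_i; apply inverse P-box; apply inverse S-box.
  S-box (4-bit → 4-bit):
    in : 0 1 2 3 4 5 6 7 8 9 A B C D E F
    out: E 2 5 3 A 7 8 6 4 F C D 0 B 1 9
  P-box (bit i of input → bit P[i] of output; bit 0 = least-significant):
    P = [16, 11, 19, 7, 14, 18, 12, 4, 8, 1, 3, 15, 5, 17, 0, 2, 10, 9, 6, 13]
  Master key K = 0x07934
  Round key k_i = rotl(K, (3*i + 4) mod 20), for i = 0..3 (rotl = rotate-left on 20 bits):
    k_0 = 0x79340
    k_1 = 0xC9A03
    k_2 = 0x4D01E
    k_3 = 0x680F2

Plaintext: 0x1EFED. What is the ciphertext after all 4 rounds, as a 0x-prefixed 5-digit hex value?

0xF90C0

s_0 = plaintext = 0x1EFED
s_1 = Round(s_0, k_0) = 0x658E0
s_2 = Round(s_1, k_1) = 0x6F2AA
s_3 = Round(s_2, k_2) = 0xCE1A2
s_4 = Round(s_3, k_3) = 0xF90C0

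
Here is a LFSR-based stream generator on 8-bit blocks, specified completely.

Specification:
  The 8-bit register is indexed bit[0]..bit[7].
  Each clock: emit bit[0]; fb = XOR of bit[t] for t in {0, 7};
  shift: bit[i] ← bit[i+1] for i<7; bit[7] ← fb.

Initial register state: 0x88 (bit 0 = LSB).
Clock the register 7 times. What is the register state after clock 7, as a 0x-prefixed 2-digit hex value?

0x0F

reg_0 = 0x88
clock 1: out=0, reg = 0xC4
clock 2: out=0, reg = 0xE2
clock 3: out=0, reg = 0xF1
clock 4: out=1, reg = 0x78
clock 5: out=0, reg = 0x3C
clock 6: out=0, reg = 0x1E
clock 7: out=0, reg = 0x0F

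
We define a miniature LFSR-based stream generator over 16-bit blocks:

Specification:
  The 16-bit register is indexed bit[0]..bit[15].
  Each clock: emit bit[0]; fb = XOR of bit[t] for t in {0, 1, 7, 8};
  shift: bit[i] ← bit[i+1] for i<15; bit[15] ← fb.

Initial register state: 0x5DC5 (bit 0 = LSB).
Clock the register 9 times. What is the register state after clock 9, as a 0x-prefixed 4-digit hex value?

reg_0 = 0x5DC5
clock 1: out=1, reg = 0xAEE2
clock 2: out=0, reg = 0x5771
clock 3: out=1, reg = 0x2BB8
clock 4: out=0, reg = 0x15DC
clock 5: out=0, reg = 0x0AEE
clock 6: out=0, reg = 0x0577
clock 7: out=1, reg = 0x82BB
clock 8: out=1, reg = 0xC15D
clock 9: out=1, reg = 0x60AE

0x60AE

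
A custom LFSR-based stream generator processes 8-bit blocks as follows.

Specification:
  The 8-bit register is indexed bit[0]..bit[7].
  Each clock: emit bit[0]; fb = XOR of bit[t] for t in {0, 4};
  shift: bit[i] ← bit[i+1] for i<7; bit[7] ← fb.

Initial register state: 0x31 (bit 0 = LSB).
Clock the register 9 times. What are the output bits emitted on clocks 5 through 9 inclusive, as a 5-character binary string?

11000

reg_0 = 0x31
clock 1: out=1, reg = 0x18
clock 2: out=0, reg = 0x8C
clock 3: out=0, reg = 0x46
clock 4: out=0, reg = 0x23
clock 5: out=1, reg = 0x91
clock 6: out=1, reg = 0x48
clock 7: out=0, reg = 0x24
clock 8: out=0, reg = 0x12
clock 9: out=0, reg = 0x89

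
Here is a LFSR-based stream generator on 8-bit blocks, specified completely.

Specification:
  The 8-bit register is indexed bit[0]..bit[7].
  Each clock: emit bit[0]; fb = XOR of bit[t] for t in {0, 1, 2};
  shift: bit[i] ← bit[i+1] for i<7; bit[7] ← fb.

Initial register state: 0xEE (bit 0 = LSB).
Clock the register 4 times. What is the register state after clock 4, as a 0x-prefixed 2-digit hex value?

reg_0 = 0xEE
clock 1: out=0, reg = 0x77
clock 2: out=1, reg = 0xBB
clock 3: out=1, reg = 0x5D
clock 4: out=1, reg = 0x2E

0x2E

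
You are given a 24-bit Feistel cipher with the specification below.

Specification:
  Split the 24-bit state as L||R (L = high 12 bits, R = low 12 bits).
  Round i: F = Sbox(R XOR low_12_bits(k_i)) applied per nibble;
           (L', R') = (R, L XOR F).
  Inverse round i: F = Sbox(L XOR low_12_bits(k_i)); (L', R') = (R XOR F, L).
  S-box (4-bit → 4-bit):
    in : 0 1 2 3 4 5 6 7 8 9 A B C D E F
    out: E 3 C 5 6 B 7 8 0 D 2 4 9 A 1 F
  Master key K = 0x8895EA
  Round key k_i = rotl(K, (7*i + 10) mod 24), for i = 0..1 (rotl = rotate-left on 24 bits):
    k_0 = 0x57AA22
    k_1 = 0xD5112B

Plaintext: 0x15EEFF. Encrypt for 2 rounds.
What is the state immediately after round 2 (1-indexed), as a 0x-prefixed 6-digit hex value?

s_0 = plaintext = 0x15EEFF
s_1 = Round(s_0, k_0) = 0xEFF7F4
s_2 = Round(s_1, k_1) = 0x7F4950

0x7F4950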